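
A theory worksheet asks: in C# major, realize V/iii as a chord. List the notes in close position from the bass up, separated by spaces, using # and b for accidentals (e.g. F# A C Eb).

The slash means an applied dominant: we want the dominant of iii. In C# major, iii is E# minor, and its dominant is built on B#.
Building a major triad on B# gives B#-D##-F##.

B# D## F##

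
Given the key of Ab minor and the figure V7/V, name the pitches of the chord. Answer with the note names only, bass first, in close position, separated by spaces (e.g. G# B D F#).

Bb D F Ab

The slash means an applied dominant: we want the dominant of V. In Ab minor, V is Eb major, and its dominant is built on Bb.
Building a dominant seventh chord on Bb gives Bb-D-F-Ab.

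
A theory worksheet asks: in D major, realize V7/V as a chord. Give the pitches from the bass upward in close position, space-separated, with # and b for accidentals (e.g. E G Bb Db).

E G# B D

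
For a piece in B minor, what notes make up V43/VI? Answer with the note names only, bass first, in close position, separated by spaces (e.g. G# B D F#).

The slash means an applied dominant: we want the dominant of VI. In B minor, VI is G major, and its dominant is built on D.
Building a dominant seventh chord on D gives D-F#-A-C.
The figured bass 43 indicates second inversion, placing the fifth (A) in the bass: A-C-D-F#.

A C D F#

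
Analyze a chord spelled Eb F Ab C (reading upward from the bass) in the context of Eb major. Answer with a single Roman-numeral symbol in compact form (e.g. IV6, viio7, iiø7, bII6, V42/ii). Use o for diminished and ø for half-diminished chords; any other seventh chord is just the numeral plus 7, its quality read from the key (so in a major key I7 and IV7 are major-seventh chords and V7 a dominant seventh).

Stacked in thirds the chord is F-Ab-C-Eb: a minor seventh chord on F.
In Eb major, F is the supertonic; the diatonic minor seventh chord there is ii7.
With Eb in the bass the chord is in third inversion, so the figured bass is 42.

ii42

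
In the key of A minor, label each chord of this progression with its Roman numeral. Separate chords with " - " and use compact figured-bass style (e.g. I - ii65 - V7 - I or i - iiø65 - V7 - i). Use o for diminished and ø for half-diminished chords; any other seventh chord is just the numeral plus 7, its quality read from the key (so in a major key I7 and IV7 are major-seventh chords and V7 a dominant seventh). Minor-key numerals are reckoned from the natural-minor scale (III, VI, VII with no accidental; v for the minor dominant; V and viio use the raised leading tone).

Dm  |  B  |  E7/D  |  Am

Dm has root D, degree 4 in A minor, so iv.
B is the secondary dominant of V (major triad on B): V/V.
E7/D has root E, degree 5 in A minor, so V42.
Am: root A is the tonic; minor triad there is i.

iv - V/V - V42 - i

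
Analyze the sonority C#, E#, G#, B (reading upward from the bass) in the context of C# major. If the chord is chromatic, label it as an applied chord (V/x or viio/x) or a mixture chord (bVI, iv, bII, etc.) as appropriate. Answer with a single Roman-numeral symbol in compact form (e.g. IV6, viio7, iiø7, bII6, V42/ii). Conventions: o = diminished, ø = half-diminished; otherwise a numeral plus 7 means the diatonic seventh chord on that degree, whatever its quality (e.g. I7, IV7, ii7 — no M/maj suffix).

The pitches C#-E#-G#-B form a dominant seventh chord rooted on C#.
C# is not a diatonic chord root with this quality in C# major, but it lies a perfect fifth above F# (IV), so the chord functions as an applied dominant of IV.

V7/IV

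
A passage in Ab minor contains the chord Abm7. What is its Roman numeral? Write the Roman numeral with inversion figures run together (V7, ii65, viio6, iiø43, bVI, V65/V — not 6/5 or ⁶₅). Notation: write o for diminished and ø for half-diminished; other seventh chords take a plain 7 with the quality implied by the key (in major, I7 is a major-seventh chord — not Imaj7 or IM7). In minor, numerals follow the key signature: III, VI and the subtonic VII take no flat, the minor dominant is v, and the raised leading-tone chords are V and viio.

i7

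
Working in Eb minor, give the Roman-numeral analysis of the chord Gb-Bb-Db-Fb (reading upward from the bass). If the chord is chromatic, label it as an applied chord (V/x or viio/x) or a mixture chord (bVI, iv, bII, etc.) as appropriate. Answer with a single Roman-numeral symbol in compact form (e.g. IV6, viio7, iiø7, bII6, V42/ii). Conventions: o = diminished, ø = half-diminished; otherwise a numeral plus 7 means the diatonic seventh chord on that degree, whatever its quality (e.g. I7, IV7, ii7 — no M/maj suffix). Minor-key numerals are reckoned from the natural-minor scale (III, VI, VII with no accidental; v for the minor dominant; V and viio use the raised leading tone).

V7/VI

The pitches Gb-Bb-Db-Fb form a dominant seventh chord rooted on Gb.
Gb is not a diatonic chord root with this quality in Eb minor, but it lies a perfect fifth above Cb (VI), so the chord functions as an applied dominant of VI.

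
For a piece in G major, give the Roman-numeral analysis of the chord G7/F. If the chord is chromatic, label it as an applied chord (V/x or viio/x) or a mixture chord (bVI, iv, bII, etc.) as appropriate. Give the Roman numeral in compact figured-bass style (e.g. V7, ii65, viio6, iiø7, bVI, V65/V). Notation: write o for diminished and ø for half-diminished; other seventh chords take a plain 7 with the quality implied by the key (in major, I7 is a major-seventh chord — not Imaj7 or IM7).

V42/IV

Stacked in thirds the chord is G-B-D-F: a dominant seventh chord on G.
G is not a diatonic chord root with this quality in G major, but it lies a perfect fifth above C (IV), so the chord functions as an applied dominant of IV.
With F in the bass the chord is in third inversion, so the figured bass is 42.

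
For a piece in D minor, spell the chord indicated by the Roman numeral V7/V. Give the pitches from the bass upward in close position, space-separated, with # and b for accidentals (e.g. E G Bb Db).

E G# B D

V7/V is a secondary dominant — the dominant seventh of V. V in D minor is A, so the applied chord's root is E, a perfect fifth above.
Building a dominant seventh chord on E gives E-G#-B-D.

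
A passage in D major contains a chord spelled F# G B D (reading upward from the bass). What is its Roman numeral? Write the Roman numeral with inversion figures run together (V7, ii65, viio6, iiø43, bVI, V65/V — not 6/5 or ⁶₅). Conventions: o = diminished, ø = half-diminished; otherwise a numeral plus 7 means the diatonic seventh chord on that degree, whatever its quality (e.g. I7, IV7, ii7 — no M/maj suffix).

IV42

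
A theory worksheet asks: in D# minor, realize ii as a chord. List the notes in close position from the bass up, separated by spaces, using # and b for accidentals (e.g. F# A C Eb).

ii is the minor supertonic, borrowed from the parallel major (the Dorian ii). In D# minor that root is E#.
So the chord is E#-G#-B#, a minor triad.

E# G# B#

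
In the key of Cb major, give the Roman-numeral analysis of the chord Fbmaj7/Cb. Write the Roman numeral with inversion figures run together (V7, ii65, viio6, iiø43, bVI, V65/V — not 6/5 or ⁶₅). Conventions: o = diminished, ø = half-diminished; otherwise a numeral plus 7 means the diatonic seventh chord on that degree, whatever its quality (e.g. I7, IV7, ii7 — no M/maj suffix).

Stacked in thirds the chord is Fb-Ab-Cb-Eb: a major seventh chord on Fb.
In Cb major, Fb is the subdominant; the diatonic major seventh chord there is IV7.
With Cb in the bass the chord is in second inversion, so the figured bass is 43.

IV43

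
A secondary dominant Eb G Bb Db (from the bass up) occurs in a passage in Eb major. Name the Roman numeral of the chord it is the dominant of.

The chord is a dominant seventh chord on Eb.
A dominant resolves down a perfect fifth: Eb → Ab. In Eb major, Ab is scale degree 4, i.e. IV.

IV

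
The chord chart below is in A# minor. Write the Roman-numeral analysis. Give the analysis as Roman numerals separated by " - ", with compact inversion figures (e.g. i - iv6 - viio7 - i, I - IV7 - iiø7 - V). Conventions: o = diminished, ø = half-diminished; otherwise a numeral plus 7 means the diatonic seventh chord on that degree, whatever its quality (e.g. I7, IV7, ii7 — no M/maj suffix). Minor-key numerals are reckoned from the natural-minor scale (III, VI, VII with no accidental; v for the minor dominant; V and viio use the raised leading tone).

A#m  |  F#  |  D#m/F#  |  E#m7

A#m: minor triad on A# = scale degree 1 → i.
F#: major triad on F# = scale degree 6 → VI.
D#m/F#: minor triad on D# = scale degree 4 → iv6.
E#m7 has root E#, degree 5 in A# minor, so v7.

i - VI - iv6 - v7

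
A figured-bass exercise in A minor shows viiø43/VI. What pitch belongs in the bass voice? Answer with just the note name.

The applied chord viiø43/VI is rooted on E: E-G-Bb-D.
The figure 43 means second inversion — the fifth is in the bass.

Bb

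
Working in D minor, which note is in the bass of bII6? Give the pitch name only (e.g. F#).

G

bII in D minor has root Eb; the chord is Eb-G-Bb.
The figure 6 means first inversion — the third is in the bass.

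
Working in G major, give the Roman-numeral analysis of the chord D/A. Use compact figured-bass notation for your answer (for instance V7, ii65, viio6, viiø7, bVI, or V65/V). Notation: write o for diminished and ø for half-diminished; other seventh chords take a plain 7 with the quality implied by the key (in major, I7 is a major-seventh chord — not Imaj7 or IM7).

Stacked in thirds the chord is D-F#-A: a major triad on D.
D is scale degree 5 in G major, and a major triad on that degree is written V.
With A in the bass the chord is in second inversion, so the figured bass is 64.

V64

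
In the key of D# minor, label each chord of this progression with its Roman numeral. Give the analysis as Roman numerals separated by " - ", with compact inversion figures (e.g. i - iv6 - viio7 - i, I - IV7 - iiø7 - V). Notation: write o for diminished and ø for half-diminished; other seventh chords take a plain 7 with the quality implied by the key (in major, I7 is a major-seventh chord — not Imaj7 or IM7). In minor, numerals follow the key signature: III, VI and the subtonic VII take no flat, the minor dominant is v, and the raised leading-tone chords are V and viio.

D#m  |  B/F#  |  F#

i - VI64 - III

D#m: minor triad on D# = scale degree 1 → i.
B/F#: major triad on B = scale degree 6 → VI64.
F# has root F#, degree 3 in D# minor, so III.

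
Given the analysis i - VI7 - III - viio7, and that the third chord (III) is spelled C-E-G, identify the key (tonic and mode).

The anchor chord is a major triad on C, labeled III.
Counting down 2 scale steps from C places the tonic on A; a major triad on degree 3 is diatonic only in minor.

A minor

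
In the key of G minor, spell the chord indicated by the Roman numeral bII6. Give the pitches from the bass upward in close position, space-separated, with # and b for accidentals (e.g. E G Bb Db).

bII6 is the Neapolitan sixth — a major triad on the lowered second degree, here in its customary first inversion. In G minor that root is Ab.
So the chord is Ab-C-Eb.
The figured bass 6 indicates first inversion, placing the third (C) in the bass: C-Eb-Ab.

C Eb Ab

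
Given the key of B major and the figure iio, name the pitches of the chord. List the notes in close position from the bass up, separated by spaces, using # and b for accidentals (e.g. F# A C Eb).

C# E G

iio is the diminished supertonic triad, borrowed from the parallel minor. In B major that root is C#.
So the chord is C#-E-G.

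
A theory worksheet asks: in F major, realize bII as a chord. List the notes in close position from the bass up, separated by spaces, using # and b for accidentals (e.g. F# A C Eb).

bII is the Neapolitan chord — a major triad on the lowered second degree. In F major that root is Gb.
So the chord is Gb-Bb-Db, a major triad.

Gb Bb Db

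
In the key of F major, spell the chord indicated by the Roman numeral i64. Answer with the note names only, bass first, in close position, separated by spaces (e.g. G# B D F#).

i64 is the minor tonic, borrowed from the parallel minor. In F major that root is F.
So the chord is F-Ab-C, a minor triad.
The figured bass 64 indicates second inversion, placing the fifth (C) in the bass: C-F-Ab.

C F Ab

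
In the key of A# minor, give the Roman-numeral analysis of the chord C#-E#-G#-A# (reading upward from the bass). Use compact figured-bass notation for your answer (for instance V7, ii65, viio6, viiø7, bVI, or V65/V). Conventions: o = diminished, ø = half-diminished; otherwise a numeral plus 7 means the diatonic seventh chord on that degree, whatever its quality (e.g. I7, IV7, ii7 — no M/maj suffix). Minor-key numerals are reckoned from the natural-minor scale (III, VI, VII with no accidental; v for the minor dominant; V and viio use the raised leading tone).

i65

Stacked in thirds the chord is A#-C#-E#-G#: a minor seventh chord on A#.
A# is scale degree 1 in A# minor, and a minor seventh chord on that degree is written i7.
With C# in the bass the chord is in first inversion, so the figured bass is 65.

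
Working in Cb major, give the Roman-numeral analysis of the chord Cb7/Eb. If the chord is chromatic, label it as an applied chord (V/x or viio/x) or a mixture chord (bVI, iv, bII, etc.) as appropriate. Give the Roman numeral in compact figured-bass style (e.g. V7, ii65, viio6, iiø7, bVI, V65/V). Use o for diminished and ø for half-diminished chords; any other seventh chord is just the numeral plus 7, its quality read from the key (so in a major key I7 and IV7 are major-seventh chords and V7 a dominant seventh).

Stacked in thirds the chord is Cb-Eb-Gb-Bbb: a dominant seventh chord on Cb.
Cb is not a diatonic chord root with this quality in Cb major, but it lies a perfect fifth above Fb (IV), so the chord functions as an applied dominant of IV.
With Eb in the bass the chord is in first inversion, so the figured bass is 65.

V65/IV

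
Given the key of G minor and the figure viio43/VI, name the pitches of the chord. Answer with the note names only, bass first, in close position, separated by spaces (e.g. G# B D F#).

viio43/VI is a secondary leading-tone chord. The target VI is Eb in G minor; the applied chord is rooted a semitone below, on D.
Building a fully diminished seventh chord on D gives D-F-Ab-Cb.
With the 43 figure the chord is in second inversion; from the bass Ab upward in close position it reads Ab-Cb-D-F.

Ab Cb D F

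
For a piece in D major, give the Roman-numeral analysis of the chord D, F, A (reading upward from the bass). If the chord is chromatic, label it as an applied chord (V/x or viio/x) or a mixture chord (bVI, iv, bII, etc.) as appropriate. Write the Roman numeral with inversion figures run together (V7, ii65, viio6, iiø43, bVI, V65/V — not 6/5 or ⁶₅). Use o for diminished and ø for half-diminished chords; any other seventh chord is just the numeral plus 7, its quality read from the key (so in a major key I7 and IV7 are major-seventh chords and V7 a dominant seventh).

The pitches D-F-A form a minor triad rooted on D.
D is the first degree of D major. This is the minor tonic, borrowed from the parallel minor.

i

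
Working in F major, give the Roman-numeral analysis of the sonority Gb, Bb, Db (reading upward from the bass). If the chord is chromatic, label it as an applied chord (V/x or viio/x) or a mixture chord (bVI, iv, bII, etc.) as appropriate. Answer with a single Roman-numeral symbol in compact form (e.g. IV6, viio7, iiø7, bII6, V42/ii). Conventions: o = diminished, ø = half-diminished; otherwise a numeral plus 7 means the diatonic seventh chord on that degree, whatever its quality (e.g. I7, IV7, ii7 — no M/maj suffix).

bII

The pitches Gb-Bb-Db form a major triad rooted on Gb.
Gb is the lowered second degree of F major (diatonic 2 would be G). This is the Neapolitan chord — a major triad on the lowered second degree.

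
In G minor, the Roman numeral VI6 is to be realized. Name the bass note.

VI in G minor has root Eb; the chord is Eb-G-Bb.
The figure 6 means first inversion — the third is in the bass.

G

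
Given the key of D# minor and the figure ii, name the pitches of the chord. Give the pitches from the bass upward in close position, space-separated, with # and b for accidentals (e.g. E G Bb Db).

ii is the minor supertonic, borrowed from the parallel major (the Dorian ii). In D# minor that root is E#.
So the chord is E#-G#-B#, a minor triad.

E# G# B#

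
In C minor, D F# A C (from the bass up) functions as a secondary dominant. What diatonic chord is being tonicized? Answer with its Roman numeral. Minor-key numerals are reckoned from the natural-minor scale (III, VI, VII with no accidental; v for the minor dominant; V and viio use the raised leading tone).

The chord is a dominant seventh chord on D.
A dominant resolves down a perfect fifth: D → G. In C minor, G is scale degree 5, i.e. V.

V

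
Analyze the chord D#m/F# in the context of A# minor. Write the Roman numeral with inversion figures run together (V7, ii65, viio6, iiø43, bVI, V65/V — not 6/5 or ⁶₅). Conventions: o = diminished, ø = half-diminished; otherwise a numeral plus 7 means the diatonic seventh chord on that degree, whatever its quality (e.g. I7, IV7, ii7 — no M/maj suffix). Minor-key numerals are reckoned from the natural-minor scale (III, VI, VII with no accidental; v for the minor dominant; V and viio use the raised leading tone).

iv6

Stacked in thirds the chord is D#-F#-A#: a minor triad on D#.
D# is scale degree 4 in A# minor, and a minor triad on that degree is written iv.
With F# in the bass the chord is in first inversion, so the figured bass is 6.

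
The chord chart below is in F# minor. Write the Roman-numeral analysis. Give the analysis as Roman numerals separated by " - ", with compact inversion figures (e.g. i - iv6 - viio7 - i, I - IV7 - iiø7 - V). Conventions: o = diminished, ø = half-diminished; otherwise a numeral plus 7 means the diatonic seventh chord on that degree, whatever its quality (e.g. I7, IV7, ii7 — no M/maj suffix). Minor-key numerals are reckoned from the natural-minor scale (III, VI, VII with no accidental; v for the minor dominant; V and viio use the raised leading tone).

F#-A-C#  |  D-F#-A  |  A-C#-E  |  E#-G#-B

F#-A-C# has root F#, degree 1 in F# minor, so i.
D-F#-A has root D, degree 6 in F# minor, so VI.
A-C#-E: root A is the mediant; major triad there is III.
E#-G#-B has root E#, degree 7 in F# minor, so viio.

i - VI - III - viio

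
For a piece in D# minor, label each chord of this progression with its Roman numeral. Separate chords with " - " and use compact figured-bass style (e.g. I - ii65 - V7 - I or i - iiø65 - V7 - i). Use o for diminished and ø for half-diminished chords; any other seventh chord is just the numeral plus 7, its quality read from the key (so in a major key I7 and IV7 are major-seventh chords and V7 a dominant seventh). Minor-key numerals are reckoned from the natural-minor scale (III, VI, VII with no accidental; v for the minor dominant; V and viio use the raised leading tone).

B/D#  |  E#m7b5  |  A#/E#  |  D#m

B/D#: root B is the submediant; major triad there is VI6.
E#m7b5: root E# is the supertonic; half-diminished seventh chord there is iiø7.
A#/E# has root A#, degree 5 in D# minor, so V64.
D#m: root D# is the tonic; minor triad there is i.

VI6 - iiø7 - V64 - i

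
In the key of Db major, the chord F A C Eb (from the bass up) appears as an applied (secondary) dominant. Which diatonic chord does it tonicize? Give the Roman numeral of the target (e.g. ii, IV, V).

The chord is a dominant seventh chord on F.
A dominant resolves down a perfect fifth: F → Bb. In Db major, Bb is scale degree 6, i.e. vi.

vi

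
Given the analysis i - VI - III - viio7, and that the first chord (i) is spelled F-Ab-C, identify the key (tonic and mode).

i is given as F-Ab-C — a minor triad with root F.
If F is scale degree 1 and the mode makes that degree carry a minor triad, the tonic is F and the mode is minor.

F minor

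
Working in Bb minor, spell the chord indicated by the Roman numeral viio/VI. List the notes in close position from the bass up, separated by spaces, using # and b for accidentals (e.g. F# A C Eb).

F Ab Cb

viio/VI is a secondary leading-tone chord. The target VI is Gb in Bb minor; the applied chord is rooted a semitone below, on F.
Building a diminished triad on F gives F-Ab-Cb.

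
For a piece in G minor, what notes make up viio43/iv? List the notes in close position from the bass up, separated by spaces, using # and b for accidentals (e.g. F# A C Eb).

F Ab B D

The slash marks an applied leading-tone chord: viio of iv. In G minor, iv is C, so the leading tone to it is B, a half step below.
Building a fully diminished seventh chord on B gives B-D-F-Ab.
With the 43 figure the chord is in second inversion; from the bass F upward in close position it reads F-Ab-B-D.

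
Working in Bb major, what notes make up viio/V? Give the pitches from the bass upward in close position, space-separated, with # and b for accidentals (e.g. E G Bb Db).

viio/V is a secondary leading-tone chord. The target V is F in Bb major; the applied chord is rooted a semitone below, on E.
Building a diminished triad on E gives E-G-Bb.

E G Bb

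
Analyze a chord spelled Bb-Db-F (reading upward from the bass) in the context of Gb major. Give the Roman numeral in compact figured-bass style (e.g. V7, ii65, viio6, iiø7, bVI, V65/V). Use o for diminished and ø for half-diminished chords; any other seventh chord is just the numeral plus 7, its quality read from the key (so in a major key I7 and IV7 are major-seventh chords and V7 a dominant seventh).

iii

Stacked in thirds the chord is Bb-Db-F: a minor triad on Bb.
Bb is scale degree 3 in Gb major, and a minor triad on that degree is written iii.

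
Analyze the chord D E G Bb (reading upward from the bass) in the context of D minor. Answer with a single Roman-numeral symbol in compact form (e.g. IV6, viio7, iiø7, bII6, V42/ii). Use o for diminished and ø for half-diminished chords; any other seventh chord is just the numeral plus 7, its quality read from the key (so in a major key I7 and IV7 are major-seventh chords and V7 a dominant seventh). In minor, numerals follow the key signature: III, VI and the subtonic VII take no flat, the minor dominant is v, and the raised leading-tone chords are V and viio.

iiø42

Stacked in thirds the chord is E-G-Bb-D: a half-diminished seventh chord on E.
In D minor, E is the supertonic; the diatonic half-diminished seventh chord there is iiø7.
With D in the bass the chord is in third inversion, so the figured bass is 42.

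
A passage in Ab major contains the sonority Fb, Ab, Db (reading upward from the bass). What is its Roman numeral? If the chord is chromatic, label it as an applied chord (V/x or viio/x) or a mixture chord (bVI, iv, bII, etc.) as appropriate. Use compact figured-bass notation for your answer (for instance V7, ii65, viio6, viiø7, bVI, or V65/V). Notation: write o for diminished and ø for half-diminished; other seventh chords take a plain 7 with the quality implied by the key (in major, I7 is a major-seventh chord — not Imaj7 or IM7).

iv6

The pitches Db-Fb-Ab form a minor triad rooted on Db.
Db is the fourth degree of Ab major. This is the minor subdominant, borrowed from the parallel minor.
With Fb in the bass the chord is in first inversion, so the figured bass is 6.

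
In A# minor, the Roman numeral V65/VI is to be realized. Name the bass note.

E#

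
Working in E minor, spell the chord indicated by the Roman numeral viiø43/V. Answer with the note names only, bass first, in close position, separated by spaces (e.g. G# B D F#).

E G# A# C#

The slash marks an applied leading-tone chord: viio of V. In E minor, V is B, so the leading tone to it is A#, a half step below.
Building a half-diminished seventh chord on A# gives A#-C#-E-G#.
With the 43 figure the chord is in second inversion; from the bass E upward in close position it reads E-G#-A#-C#.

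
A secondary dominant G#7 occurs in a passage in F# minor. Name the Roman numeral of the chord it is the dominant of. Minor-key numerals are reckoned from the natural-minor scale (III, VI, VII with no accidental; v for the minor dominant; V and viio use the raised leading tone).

V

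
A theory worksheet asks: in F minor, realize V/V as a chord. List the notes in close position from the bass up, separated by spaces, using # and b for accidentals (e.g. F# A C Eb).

G B D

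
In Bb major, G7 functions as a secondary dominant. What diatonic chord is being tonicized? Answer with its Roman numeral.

The chord is a dominant seventh chord on G.
A dominant resolves down a perfect fifth: G → C. In Bb major, C is scale degree 2, i.e. ii.

ii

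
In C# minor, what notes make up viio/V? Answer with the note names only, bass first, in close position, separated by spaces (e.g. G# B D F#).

F## A# C#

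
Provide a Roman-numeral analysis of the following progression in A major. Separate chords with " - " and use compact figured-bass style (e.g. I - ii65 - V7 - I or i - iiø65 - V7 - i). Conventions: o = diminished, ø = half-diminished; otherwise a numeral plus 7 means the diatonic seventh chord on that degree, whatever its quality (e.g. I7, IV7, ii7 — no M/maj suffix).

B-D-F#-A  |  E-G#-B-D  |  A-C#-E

ii7 - V7 - I

B-D-F#-A: root B is the supertonic; minor seventh chord there is ii7.
E-G#-B-D: dominant seventh chord on E = scale degree 5 → V7.
A-C#-E has root A, degree 1 in A major, so I.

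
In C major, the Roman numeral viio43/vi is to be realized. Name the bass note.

D

The applied chord viio43/vi is rooted on G#: G#-B-D-F.
The figure 43 means second inversion — the fifth is in the bass.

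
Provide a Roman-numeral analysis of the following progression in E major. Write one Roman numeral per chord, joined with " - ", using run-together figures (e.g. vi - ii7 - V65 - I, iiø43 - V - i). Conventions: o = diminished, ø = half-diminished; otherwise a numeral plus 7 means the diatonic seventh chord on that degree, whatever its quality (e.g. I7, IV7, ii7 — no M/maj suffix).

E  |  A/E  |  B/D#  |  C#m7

I - IV64 - V6 - vi7

E: major triad on E = scale degree 1 → I.
A/E: root A is the subdominant; major triad there is IV64.
B/D#: root B is the dominant; major triad there is V6.
C#m7: root C# is the submediant; minor seventh chord there is vi7.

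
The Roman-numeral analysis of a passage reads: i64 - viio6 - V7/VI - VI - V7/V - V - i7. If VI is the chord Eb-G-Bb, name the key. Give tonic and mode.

The anchor chord is a major triad on Eb, labeled VI.
VI on Eb implies Eb is the submediant; that puts the tonic at G, and the uppercase numeral fits minor mode.

G minor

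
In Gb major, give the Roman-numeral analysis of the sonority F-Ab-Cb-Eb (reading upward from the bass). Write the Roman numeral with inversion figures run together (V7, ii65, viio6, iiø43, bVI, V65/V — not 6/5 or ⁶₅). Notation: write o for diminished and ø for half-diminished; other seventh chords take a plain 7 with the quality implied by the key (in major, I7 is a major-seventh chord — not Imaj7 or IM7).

viiø7

Stacked in thirds the chord is F-Ab-Cb-Eb: a half-diminished seventh chord on F.
In Gb major, F is the leading tone; the diatonic half-diminished seventh chord there is viiø7.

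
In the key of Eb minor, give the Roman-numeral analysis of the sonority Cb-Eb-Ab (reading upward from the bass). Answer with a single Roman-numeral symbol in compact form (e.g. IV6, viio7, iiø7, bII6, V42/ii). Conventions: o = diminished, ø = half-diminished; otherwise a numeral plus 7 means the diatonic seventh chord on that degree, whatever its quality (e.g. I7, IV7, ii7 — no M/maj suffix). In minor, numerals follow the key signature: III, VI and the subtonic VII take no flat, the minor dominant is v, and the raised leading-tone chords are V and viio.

The pitches Ab-Cb-Eb form a minor triad rooted on Ab.
Ab is scale degree 4 in Eb minor, and a minor triad on that degree is written iv.
With Cb in the bass the chord is in first inversion, so the figured bass is 6.

iv6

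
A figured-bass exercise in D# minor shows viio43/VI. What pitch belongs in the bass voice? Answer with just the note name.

E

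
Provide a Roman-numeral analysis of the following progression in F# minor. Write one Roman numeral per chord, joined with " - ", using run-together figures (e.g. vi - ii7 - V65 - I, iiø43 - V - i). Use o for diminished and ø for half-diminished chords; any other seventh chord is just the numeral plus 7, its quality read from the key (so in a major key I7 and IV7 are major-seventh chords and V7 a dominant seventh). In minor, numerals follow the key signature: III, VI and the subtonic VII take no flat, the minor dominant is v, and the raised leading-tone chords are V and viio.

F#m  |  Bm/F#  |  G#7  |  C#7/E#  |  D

i - iv64 - V7/V - V65 - VI

F#m: minor triad on F# = scale degree 1 → i.
Bm/F#: minor triad on B = scale degree 4 → iv64.
G#7 is the secondary dominant of V (dominant seventh chord on G#): V7/V.
C#7/E#: dominant seventh chord on C# = scale degree 5 → V65.
D has root D, degree 6 in F# minor, so VI.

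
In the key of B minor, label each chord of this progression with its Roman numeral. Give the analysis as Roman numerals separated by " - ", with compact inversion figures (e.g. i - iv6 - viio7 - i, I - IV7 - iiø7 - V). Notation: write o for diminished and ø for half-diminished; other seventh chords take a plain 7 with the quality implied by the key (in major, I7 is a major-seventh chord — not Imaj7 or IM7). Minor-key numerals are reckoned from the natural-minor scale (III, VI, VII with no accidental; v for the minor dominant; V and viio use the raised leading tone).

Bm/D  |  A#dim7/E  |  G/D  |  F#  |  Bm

Bm/D has root B, degree 1 in B minor, so i6.
A#dim7/E has root A#, degree 7 in B minor, so viio43.
G/D has root G, degree 6 in B minor, so VI64.
F# has root F#, degree 5 in B minor, so V.
Bm has root B, degree 1 in B minor, so i.

i6 - viio43 - VI64 - V - i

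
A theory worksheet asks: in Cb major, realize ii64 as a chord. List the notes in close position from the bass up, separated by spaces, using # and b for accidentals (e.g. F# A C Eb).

In Cb major, the supertonic is Db, and the diatonic chord built there is a minor triad.
Stacking thirds from Db gives Db-Fb-Ab.
With the 64 figure the chord is in second inversion; from the bass Ab upward in close position it reads Ab-Db-Fb.

Ab Db Fb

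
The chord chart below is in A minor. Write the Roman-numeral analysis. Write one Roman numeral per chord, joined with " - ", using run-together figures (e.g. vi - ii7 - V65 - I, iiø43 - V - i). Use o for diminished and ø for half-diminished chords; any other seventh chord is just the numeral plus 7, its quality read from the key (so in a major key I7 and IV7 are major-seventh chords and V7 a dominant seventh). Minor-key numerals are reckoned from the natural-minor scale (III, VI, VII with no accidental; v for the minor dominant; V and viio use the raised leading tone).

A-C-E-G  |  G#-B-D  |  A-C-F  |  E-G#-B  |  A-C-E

i7 - viio - VI6 - V - i

A-C-E-G has root A, degree 1 in A minor, so i7.
G#-B-D has root G#, degree 7 in A minor, so viio.
A-C-F has root F, degree 6 in A minor, so VI6.
E-G#-B: major triad on E = scale degree 5 → V.
A-C-E: minor triad on A = scale degree 1 → i.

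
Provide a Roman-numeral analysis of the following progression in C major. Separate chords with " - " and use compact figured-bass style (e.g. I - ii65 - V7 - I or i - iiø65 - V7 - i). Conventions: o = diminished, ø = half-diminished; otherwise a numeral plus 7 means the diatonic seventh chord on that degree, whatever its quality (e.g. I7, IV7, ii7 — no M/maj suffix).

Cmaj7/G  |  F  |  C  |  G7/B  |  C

Cmaj7/G: root C is the tonic; major seventh chord there is I43.
F: major triad on F = scale degree 4 → IV.
C: root C is the tonic; major triad there is I.
G7/B has root G, degree 5 in C major, so V65.
C: root C is the tonic; major triad there is I.

I43 - IV - I - V65 - I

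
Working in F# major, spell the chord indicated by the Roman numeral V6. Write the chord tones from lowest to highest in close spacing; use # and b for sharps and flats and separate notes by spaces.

E# G# C#

In F# major, the fifth degree is C#, and the diatonic chord built there is a major triad.
Stacking thirds from C# gives C#-E#-G#.
The figured bass 6 indicates first inversion, placing the third (E#) in the bass: E#-G#-C#.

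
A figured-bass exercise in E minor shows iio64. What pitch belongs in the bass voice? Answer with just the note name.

C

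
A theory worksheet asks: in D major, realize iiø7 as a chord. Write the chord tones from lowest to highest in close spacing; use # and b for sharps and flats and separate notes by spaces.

iiø7 is the half-diminished supertonic seventh, borrowed from the parallel minor. In D major that root is E.
So the chord is E-G-Bb-D, a half-diminished seventh chord.

E G Bb D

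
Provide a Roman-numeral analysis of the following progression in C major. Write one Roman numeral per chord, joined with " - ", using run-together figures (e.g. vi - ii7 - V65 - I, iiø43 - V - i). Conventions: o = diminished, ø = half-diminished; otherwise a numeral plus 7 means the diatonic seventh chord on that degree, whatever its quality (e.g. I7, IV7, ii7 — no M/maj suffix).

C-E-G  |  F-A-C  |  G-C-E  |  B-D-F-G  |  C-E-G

C-E-G: major triad on C = scale degree 1 → I.
F-A-C: major triad on F = scale degree 4 → IV.
G-C-E has root C, degree 1 in C major, so I64.
B-D-F-G: root G is the dominant; dominant seventh chord there is V65.
C-E-G: root C is the tonic; major triad there is I.

I - IV - I64 - V65 - I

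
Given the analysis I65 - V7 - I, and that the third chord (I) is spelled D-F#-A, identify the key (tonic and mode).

D major

The anchor chord is a major triad on D, labeled I.
If D is scale degree 1 and the mode makes that degree carry a major triad, the tonic is D and the mode is major.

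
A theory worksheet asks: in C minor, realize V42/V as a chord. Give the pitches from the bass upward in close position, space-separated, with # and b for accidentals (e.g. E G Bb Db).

C D F# A

The slash means an applied dominant: we want the dominant of V. In C minor, V is G major, and its dominant is built on D.
Building a dominant seventh chord on D gives D-F#-A-C.
The figured bass 42 indicates third inversion, placing the seventh (C) in the bass: C-D-F#-A.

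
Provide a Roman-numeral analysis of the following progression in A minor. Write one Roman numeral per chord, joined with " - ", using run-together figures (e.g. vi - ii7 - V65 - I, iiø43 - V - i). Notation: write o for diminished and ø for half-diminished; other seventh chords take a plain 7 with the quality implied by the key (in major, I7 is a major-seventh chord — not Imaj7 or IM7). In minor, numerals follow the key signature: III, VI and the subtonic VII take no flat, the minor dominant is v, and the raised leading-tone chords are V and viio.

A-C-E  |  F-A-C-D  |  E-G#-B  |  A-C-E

i - iv65 - V - i

A-C-E: root A is the tonic; minor triad there is i.
F-A-C-D has root D, degree 4 in A minor, so iv65.
E-G#-B: major triad on E = scale degree 5 → V.
A-C-E: minor triad on A = scale degree 1 → i.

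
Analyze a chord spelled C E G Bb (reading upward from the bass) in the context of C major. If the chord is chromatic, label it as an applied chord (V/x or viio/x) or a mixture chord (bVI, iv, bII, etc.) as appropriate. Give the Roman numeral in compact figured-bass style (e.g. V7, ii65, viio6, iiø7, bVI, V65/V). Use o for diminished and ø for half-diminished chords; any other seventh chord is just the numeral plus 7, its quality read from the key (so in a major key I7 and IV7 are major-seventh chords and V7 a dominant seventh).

V7/IV

Stacked in thirds the chord is C-E-G-Bb: a dominant seventh chord on C.
C is not a diatonic chord root with this quality in C major, but it lies a perfect fifth above F (IV), so the chord functions as an applied dominant of IV.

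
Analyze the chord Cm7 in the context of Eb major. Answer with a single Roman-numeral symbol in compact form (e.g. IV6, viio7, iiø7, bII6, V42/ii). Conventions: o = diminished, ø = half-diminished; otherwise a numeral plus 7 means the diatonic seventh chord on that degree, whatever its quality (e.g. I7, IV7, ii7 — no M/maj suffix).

vi7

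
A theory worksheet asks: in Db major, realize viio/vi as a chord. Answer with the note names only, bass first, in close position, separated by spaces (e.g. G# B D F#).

A C Eb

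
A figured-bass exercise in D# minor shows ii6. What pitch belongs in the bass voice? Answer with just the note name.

ii in D# minor has root E#; the chord is E#-G#-B#.
The figure 6 means first inversion — the third is in the bass.

G#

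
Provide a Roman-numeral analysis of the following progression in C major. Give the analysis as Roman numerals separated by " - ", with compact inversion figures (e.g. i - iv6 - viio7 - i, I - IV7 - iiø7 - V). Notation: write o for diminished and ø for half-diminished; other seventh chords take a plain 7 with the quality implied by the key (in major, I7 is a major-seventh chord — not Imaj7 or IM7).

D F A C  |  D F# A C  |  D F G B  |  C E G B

D-F-A-C has root D, degree 2 in C major, so ii7.
D-F#-A-C is the secondary dominant of V (dominant seventh chord on D): V7/V.
D-F-G-B: root G is the dominant; dominant seventh chord there is V43.
C-E-G-B: major seventh chord on C = scale degree 1 → I7.

ii7 - V7/V - V43 - I7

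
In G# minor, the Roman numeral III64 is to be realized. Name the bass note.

F#

III in G# minor has root B; the chord is B-D#-F#.
The figure 64 means second inversion — the fifth is in the bass.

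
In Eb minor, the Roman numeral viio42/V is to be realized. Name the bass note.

Gb

The applied chord viio42/V is rooted on A: A-C-Eb-Gb.
The figure 42 means third inversion — the seventh is in the bass.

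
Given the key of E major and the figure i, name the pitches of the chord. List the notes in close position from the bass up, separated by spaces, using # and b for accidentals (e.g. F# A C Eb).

E G B

Scale degree 1 in E major is E; here the chord built on it is altered to a minor triad. i is the minor tonic, borrowed from the parallel minor.
So the chord is E-G-B, a minor triad.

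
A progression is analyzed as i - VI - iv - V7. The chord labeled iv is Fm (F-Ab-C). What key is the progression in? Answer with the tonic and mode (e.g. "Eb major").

The chord Fm is a minor triad rooted on F; its label is iv.
iv on F implies F is the subdominant; that puts the tonic at C, and the lowercase numeral fits minor mode.

C minor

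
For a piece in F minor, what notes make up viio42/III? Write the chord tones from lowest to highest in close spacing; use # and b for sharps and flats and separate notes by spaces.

Fb G Bb Db

The slash marks an applied leading-tone chord: viio of III. In F minor, III is Ab, so the leading tone to it is G, a half step below.
Building a fully diminished seventh chord on G gives G-Bb-Db-Fb.
With the 42 figure the chord is in third inversion; from the bass Fb upward in close position it reads Fb-G-Bb-Db.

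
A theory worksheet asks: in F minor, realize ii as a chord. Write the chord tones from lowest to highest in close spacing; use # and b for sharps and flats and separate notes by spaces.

G Bb D

ii is the minor supertonic, borrowed from the parallel major (the Dorian ii). In F minor that root is G.
So the chord is G-Bb-D, a minor triad.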